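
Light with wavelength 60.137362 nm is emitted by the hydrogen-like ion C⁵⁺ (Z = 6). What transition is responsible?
n = 7 → n = 4

First, find the photon energy from the wavelength (hc = 1239.84 eV·nm):
E = hc/λ = 1239.84 eV·nm / 60.137362 nm = 20.616801 eV

The energy levels of C⁵⁺ satisfy E_n = -13.6057 × 6² / n² eV, so an emission n_i → n_f releases
ΔE = 13.6057 × 6² × (1/n_f² − 1/n_i²) eV.

Setting ΔE equal to the photon energy:
1/n_f² − 1/n_i² = 20.616801 / (13.6057 × 6²) = 0.042091838

Since 1/n_i² must be positive, we need 1/n_f² > 0.042091838, i.e. n_f ≤ 4. For each allowed n_f, solve n_i = (1/n_f² − 0.042091838)^(−1/2) and check whether it is a whole number:
  n_f = 1: 1/n_i² = 1.000000000 − 0.042091838 = 0.957908162 → n_i = 1.022  (not an integer) ✗
  n_f = 2: 1/n_i² = 0.250000000 − 0.042091838 = 0.207908162 → n_i = 2.193  (not an integer) ✗
  n_f = 3: 1/n_i² = 0.111111111 − 0.042091838 = 0.069019273 → n_i = 3.806  (not an integer) ✗
  n_f = 4: 1/n_i² = 0.062500000 − 0.042091838 = 0.020408162 → n_i = 7.000  → integer, n_i = 7 ✓

Only n_f = 4 gives an integer upper level, n_i = 7.

The transition is from n = 7 to n = 4 (emission).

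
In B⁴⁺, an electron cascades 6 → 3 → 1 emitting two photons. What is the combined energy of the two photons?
330.69410 eV

The energy levels of B⁴⁺ are E_n = -13.6057 × 5² / n² eV.

First transition (6 → 3):
ΔE₁ = |E_3 - E_6|
ΔE₁ = |-37.79361111111 - (-9.44840277778)| = 28.34520833 eV

Second transition (3 → 1):
ΔE₂ = |E_1 - E_3|
ΔE₂ = |-340.14250000000 - (-37.79361111111)| = 302.34888889 eV

Total energy released:
E_total = ΔE₁ + ΔE₂ = 28.34520833 + 302.34888889 = 330.69410 eV

Note: This equals the direct transition 6 → 1: 330.69410 eV ✓
Energy is conserved regardless of the path taken.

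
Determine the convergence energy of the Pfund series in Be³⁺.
8.708 eV

The series limit corresponds to the transition from n = ∞ to n = 5.
This is the highest energy (shortest wavelength) transition in the Pfund series.

E_∞ = 0 eV
E_5 = -13.6057 × 4² / 5² = -8.708 eV

Energy at series limit:
ΔE = E_∞ - E_5 = 0 - (-8.708) = 8.708 eV

This energy equals the ionization energy from the n = 5 state of Be³⁺.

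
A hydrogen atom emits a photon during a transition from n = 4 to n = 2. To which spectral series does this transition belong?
Balmer series

The spectral series in hydrogen are named based on the final (lower) energy level:
- Lyman series: n_final = 1 (ultraviolet)
- Balmer series: n_final = 2 (visible/near-UV)
- Paschen series: n_final = 3 (infrared)
- Brackett series: n_final = 4 (infrared)
- Pfund series: n_final = 5 (far infrared)

Since this transition ends at n = 2, it belongs to the Balmer series.

For reference, this 4 → 2 line has photon energy
ΔE = 13.6057 eV × (1/2² - 1/4²) = 2.55106875 eV,
corresponding to wavelength λ = hc/ΔE = 1239.84 eV·nm / 2.55106875 eV = 486.0081 nm in the visible/near-UV region.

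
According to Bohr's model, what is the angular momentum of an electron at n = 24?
2.5310e-33 J·s (or 24ℏ)

In the Bohr model, angular momentum is quantized:
L = nℏ

where ℏ = h/(2π) = 1.054572e-34 J·s

For n = 24:
L = 24 × 1.054572e-34 J·s
L = 2.5310e-33 J·s

This can also be written as L = 24ℏ.
The angular momentum is an integer multiple of the reduced Planck constant.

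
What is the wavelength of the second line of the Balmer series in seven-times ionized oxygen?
7.5939 nm

The lines of a series are numbered from the longest wavelength (smallest ΔE) outward; the second line is the transition from n = n_f + 2 to n_f.
The Balmer series has all transitions ending at n_f = 2.

For O⁷⁺ (Z = 8), the second line (β-line) is the jump from n = 4 to n = 2:
E_4 = -13.6057 × 8² / 4² = -54.422800 eV
E_2 = -13.6057 × 8² / 2² = -217.691200 eV
ΔE = E_4 - E_2 = 163.268400 eV

λ = hc/E = 1239.84 eV·nm / 163.268400 eV
λ = 7.5939 nm

This is the β-line of the Balmer series in O⁷⁺.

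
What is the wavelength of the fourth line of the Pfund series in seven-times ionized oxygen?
51.48750 nm

The lines of a series are numbered from the longest wavelength (smallest ΔE) outward; the fourth line is the transition from n = n_f + 4 to n_f.
The Pfund series has all transitions ending at n_f = 5.

For O⁷⁺ (Z = 8), the fourth line (δ-line) is the jump from n = 9 to n = 5:
E_9 = -13.6057 × 8² / 9² = -10.7501827 eV
E_5 = -13.6057 × 8² / 5² = -34.8305920 eV
ΔE = E_9 - E_5 = 24.0804093 eV

λ = hc/E = 1239.84 eV·nm / 24.0804093 eV
λ = 51.48750 nm

This is the δ-line of the Pfund series in O⁷⁺.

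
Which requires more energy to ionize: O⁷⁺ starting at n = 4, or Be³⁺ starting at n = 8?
O⁷⁺ at n = 4 (E = -54.4228 eV)

Using E_n = -13.6057 Z² / n² eV:

O⁷⁺ (Z = 8) at n = 4:
E = -13.6057 × 8² / 4² = -13.6057 × 64 / 16 = -54.4228000 eV

Be³⁺ (Z = 4) at n = 8:
E = -13.6057 × 4² / 8² = -13.6057 × 16 / 64 = -3.4014250 eV

Since -54.4228000 eV < -3.4014250 eV,
O⁷⁺ at n = 4 is more tightly bound (requires more energy to ionize).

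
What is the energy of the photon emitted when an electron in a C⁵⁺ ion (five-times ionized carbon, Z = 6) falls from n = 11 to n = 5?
15.54423 eV

The energy levels are E_n = -13.6057 Z² eV / n².

Energy at n = 11: E_11 = -13.6057 × 6² / 11² = -4.04797686 eV
Energy at n = 5: E_5 = -13.6057 × 6² / 5² = -19.59220800 eV

For emission (electron falling to lower state), the photon energy is:
E_photon = E_11 - E_5 = |-4.04797686 - (-19.59220800)|
E_photon = 15.54423 eV

This energy is carried away by the emitted photon.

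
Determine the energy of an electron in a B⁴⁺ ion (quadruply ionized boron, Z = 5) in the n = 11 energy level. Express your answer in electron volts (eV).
-2.81 eV

The energy levels of a hydrogen-like atom are given by:
E_n = -13.6057 Z² / n² eV  (with Z = 5 for B⁴⁺)

For n = 11:
E_11 = -13.6057 × 5² / 11²
E_11 = -13.6057 × 25 / 121
E_11 = -2.81 eV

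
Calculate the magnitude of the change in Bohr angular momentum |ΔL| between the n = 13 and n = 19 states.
6.32743e-34 J·s (or 6ℏ)

In the Bohr model, L_n = nℏ where ℏ = 1.0545718e-34 J·s.

L_19 = 19ℏ = 2.0036864e-33 J·s
L_13 = 13ℏ = 1.3709433e-33 J·s

ΔL = L_19 - L_13 = (19 - 13)ℏ = 6ℏ
ΔL = 6 × 1.0545718e-34 J·s = 6.32743e-34 J·s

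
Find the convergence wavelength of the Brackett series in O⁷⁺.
22.7816 nm

The series limit corresponds to the transition from n = ∞ to n = 4.
This is the highest energy (shortest wavelength) transition in the Brackett series.

E_∞ = 0 eV
E_4 = -13.6057 × 8² / 4² = -54.422800 eV

Energy at series limit:
ΔE = E_∞ - E_4 = 0 - (-54.422800) = 54.422800 eV
λ = hc/E = 1239.84 eV·nm / 54.422800 eV = 22.7816 nm

This energy equals the ionization energy from the n = 4 state of O⁷⁺.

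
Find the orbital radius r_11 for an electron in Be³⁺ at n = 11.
1.6008 nm (or 16.0076 Å)

The Bohr radius formula is:
r_n = n² a₀ / Z

where a₀ = 0.0529177 nm is the Bohr radius.

For Be³⁺ (Z = 4) at n = 11:
r_11 = 11² × 0.0529177 nm / 4
r_11 = 121 × 0.0529177 nm / 4
r_11 = 6.40304 nm / 4
r_11 = 1.6008 nm

The electron orbits at approximately 1.6008 nm from the nucleus.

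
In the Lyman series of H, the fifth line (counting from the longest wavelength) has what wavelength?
93.730128 nm

The lines of a series are numbered from the longest wavelength (smallest ΔE) outward; the fifth line is the transition from n = n_f + 5 to n_f.
The Lyman series has all transitions ending at n_f = 1.

For H, the fifth line (ε-line) is the jump from n = 6 to n = 1:
E_6 = -13.6057 / 6² = -0.37793611 eV
E_1 = -13.6057 / 1² = -13.60570000 eV
ΔE = E_6 - E_1 = 13.22776389 eV

λ = hc/E = 1239.84 eV·nm / 13.22776389 eV
λ = 93.730128 nm

This is the ε-line of the Lyman series in H.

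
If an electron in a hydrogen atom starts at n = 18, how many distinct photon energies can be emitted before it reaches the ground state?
153

The electron can occupy levels n = 1, 2, ..., 18 during de-excitation — that is m = 18 - 1 + 1 = 18 distinct levels.

The number of distinct spectral lines equals the number of ways to choose 2 of these m levels (each pair gives one possible emission transition):

Number of lines = m(m-1)/2 = 18×17/2 = 153

These correspond to all possible transitions between the 18 levels:
18 → 17, 18 → 16, 18 → 15, 18 → 14, 18 → 13, 18 → 12, 18 → 11, 18 → 10...

Each transition produces a photon with a unique energy (and thus wavelength). This count does not depend on Z.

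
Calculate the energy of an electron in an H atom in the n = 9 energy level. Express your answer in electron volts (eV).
-0.17 eV

The energy levels of a hydrogen-like atom are given by:
E_n = -13.6057 eV / n²

For n = 9:
E_9 = -13.6057 eV / 9²
E_9 = -13.6057 eV / 81
E_9 = -0.17 eV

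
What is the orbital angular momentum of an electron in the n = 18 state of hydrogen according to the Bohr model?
1.898e-33 J·s (or 18ℏ)

In the Bohr model, angular momentum is quantized:
L = nℏ

where ℏ = h/(2π) = 1.05457e-34 J·s

For n = 18:
L = 18 × 1.05457e-34 J·s
L = 1.898e-33 J·s

This can also be written as L = 18ℏ.
The angular momentum is an integer multiple of the reduced Planck constant.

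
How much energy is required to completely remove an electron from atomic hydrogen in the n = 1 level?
13.606 eV

The ionization energy is the energy needed to remove the electron completely (n → ∞).

For hydrogen, E_n = -13.6057 eV / n².

At n = 1: E_1 = -13.6057 / 1² = -13.605700 eV
At n = ∞: E_∞ = 0 eV

Ionization energy = E_∞ - E_1 = 0 - (-13.605700) = 13.605700 eV
Ionization energy ≈ 13.606 eV

This is also called the binding energy of the electron in state n = 1.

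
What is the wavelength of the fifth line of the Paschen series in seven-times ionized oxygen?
14.9116 nm

The lines of a series are numbered from the longest wavelength (smallest ΔE) outward; the fifth line is the transition from n = n_f + 5 to n_f.
The Paschen series has all transitions ending at n_f = 3.

For O⁷⁺ (Z = 8), the fifth line (ε-line) is the jump from n = 8 to n = 3:
E_8 = -13.6057 × 8² / 8² = -13.605700 eV
E_3 = -13.6057 × 8² / 3² = -96.751644 eV
ΔE = E_8 - E_3 = 83.145944 eV

λ = hc/E = 1239.84 eV·nm / 83.145944 eV
λ = 14.9116 nm

This is the ε-line of the Paschen series in O⁷⁺.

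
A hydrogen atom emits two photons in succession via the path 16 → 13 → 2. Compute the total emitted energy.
3.348 eV

The energy levels of hydrogen are E_n = -13.6057 / n² eV.

First transition (16 → 13):
ΔE₁ = |E_13 - E_16|
ΔE₁ = |-0.080507101 - (-0.053147266)| = 0.027360 eV

Second transition (13 → 2):
ΔE₂ = |E_2 - E_13|
ΔE₂ = |-3.401425000 - (-0.080507101)| = 3.320918 eV

Total energy released:
E_total = ΔE₁ + ΔE₂ = 0.027360 + 3.320918 = 3.348 eV

Note: This equals the direct transition 16 → 2: 3.348 eV ✓
Energy is conserved regardless of the path taken.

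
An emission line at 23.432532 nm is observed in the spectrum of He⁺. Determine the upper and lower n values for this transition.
n = 6 → n = 1

First, find the photon energy from the wavelength (hc = 1239.84 eV·nm):
E = hc/λ = 1239.84 eV·nm / 23.432532 nm = 52.911055 eV

The energy levels of He⁺ satisfy E_n = -13.6057 × 2² / n² eV, so an emission n_i → n_f releases
ΔE = 13.6057 × 2² × (1/n_f² − 1/n_i²) eV.

Setting ΔE equal to the photon energy:
1/n_f² − 1/n_i² = 52.911055 / (13.6057 × 2²) = 0.97222221

Since 1/n_i² must be positive, we need 1/n_f² > 0.97222221, i.e. n_f ≤ 1. For each allowed n_f, solve n_i = (1/n_f² − 0.97222221)^(−1/2) and check whether it is a whole number:
  n_f = 1: 1/n_i² = 1.00000000 − 0.97222221 = 0.02777779 → n_i = 6.000  → integer, n_i = 6 ✓

Only n_f = 1 gives an integer upper level, n_i = 6.

The transition is from n = 6 to n = 1 (emission).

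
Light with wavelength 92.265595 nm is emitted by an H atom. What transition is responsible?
n = 9 → n = 1

First, find the photon energy from the wavelength (hc = 1239.84 eV·nm):
E = hc/λ = 1239.84 eV·nm / 92.265595 nm = 13.437728 eV

The energy levels of hydrogen satisfy E_n = -13.6057 / n² eV, so an emission n_i → n_f releases
ΔE = 13.6057 × (1/n_f² − 1/n_i²) eV.

Setting ΔE equal to the photon energy:
1/n_f² − 1/n_i² = 13.437728 / 13.6057 = 0.98765429

Since 1/n_i² must be positive, we need 1/n_f² > 0.98765429, i.e. n_f ≤ 1. For each allowed n_f, solve n_i = (1/n_f² − 0.98765429)^(−1/2) and check whether it is a whole number:
  n_f = 1: 1/n_i² = 1.00000000 − 0.98765429 = 0.01234571 → n_i = 9.000  → integer, n_i = 9 ✓

Only n_f = 1 gives an integer upper level, n_i = 9.

The transition is from n = 9 to n = 1 (emission).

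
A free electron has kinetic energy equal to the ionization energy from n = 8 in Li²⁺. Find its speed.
8.20e+05 m/s (or 0.27365% of c)

The binding energy at n = 8 for Li²⁺ is:
E_8 = -13.6057 × 3²/8² = -1.9133016 eV
|E_8| = 1.9133016 eV

Convert to Joules:
KE = 1.9133016 eV × (1.602177 × 10⁻¹⁹ J/eV) = 3.0654e-19 J

Using KE = ½mv²:
v = √(2·KE/m_e)
v = √(2 × 3.0654e-19 J / 9.10938 × 10⁻³¹ kg)
v = 8.20e+05 m/s

This is approximately 0.27365% the speed of light.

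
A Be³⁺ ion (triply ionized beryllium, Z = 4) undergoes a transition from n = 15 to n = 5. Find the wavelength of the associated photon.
160.18 nm

First, find the transition energy using E_n = -13.6057 Z² / n² eV:
E_15 = -13.6057 × 4² / 15² = -0.967516 eV
E_5 = -13.6057 × 4² / 5² = -8.707648 eV

Photon energy: |ΔE| = |E_5 - E_15| = 7.740132 eV

Convert to wavelength using E = hc/λ with hc = 1239.84 eV·nm:
λ = hc/E = 1239.84 eV·nm / 7.740132 eV
λ = 160.18 nm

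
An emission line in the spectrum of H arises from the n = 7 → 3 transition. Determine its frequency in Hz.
2.984e+14 Hz

First, find the transition energy:
E_7 = -13.6057 / 7² = -0.277667 eV
E_3 = -13.6057 / 3² = -1.511744 eV
|ΔE| = |E_3 - E_7| = 1.234077 eV

Convert to Joules: E = 1.234077 eV × (1.602177 × 10⁻¹⁹ J/eV) = 1.97721e-19 J

Using E = hf:
f = E/h = 1.97721e-19 J / (6.62607 × 10⁻³⁴ J·s)
f = 2.984e+14 Hz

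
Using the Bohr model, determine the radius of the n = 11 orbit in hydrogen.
6.40304 nm (or 64.03044 Å)

The Bohr radius formula is:
r_n = n² a₀ / Z

where a₀ = 0.05291772 nm is the Bohr radius.

For H (Z = 1) at n = 11:
r_11 = 11² × 0.05291772 nm / 1
r_11 = 121 × 0.05291772 nm / 1
r_11 = 6.403044 nm / 1
r_11 = 6.40304 nm

The electron orbits at approximately 6.40304 nm from the nucleus.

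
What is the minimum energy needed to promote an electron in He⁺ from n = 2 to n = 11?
13.156 eV

The energy levels of a hydrogen-like atom are E_n = -13.6057 Z² eV / n².

Energy at n = 2: E_2 = -13.6057 × 2² / 2² = -13.605700 eV
Energy at n = 11: E_11 = -13.6057 × 2² / 11² = -0.449775 eV

The excitation energy is the difference:
ΔE = E_11 - E_2
ΔE = -0.449775 - (-13.605700)
ΔE = 13.156 eV

Since this is positive, energy must be absorbed (photon absorption).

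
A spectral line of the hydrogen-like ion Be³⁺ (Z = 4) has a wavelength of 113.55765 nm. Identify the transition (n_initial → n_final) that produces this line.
n = 9 → n = 4

First, find the photon energy from the wavelength (hc = 1239.84 eV·nm):
E = hc/λ = 1239.84 eV·nm / 113.55765 nm = 10.918155 eV

The energy levels of Be³⁺ satisfy E_n = -13.6057 × 4² / n² eV, so an emission n_i → n_f releases
ΔE = 13.6057 × 4² × (1/n_f² − 1/n_i²) eV.

Setting ΔE equal to the photon energy:
1/n_f² − 1/n_i² = 10.918155 / (13.6057 × 4²) = 0.050154324

Since 1/n_i² must be positive, we need 1/n_f² > 0.050154324, i.e. n_f ≤ 4. For each allowed n_f, solve n_i = (1/n_f² − 0.050154324)^(−1/2) and check whether it is a whole number:
  n_f = 1: 1/n_i² = 1.000000000 − 0.050154324 = 0.949845676 → n_i = 1.026  (not an integer) ✗
  n_f = 2: 1/n_i² = 0.250000000 − 0.050154324 = 0.199845676 → n_i = 2.237  (not an integer) ✗
  n_f = 3: 1/n_i² = 0.111111111 − 0.050154324 = 0.060956787 → n_i = 4.050  (not an integer) ✗
  n_f = 4: 1/n_i² = 0.062500000 − 0.050154324 = 0.012345676 → n_i = 9.000  → integer, n_i = 9 ✓

Only n_f = 4 gives an integer upper level, n_i = 9.

The transition is from n = 9 to n = 4 (emission).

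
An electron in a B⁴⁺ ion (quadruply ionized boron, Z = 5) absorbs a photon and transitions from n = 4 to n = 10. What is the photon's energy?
17.8575 eV

The energy levels of a hydrogen-like atom are E_n = -13.6057 Z² eV / n².

Energy at n = 4: E_4 = -13.6057 × 5² / 4² = -21.2589063 eV
Energy at n = 10: E_10 = -13.6057 × 5² / 10² = -3.4014250 eV

The excitation energy is the difference:
ΔE = E_10 - E_4
ΔE = -3.4014250 - (-21.2589063)
ΔE = 17.8575 eV

Since this is positive, energy must be absorbed (photon absorption).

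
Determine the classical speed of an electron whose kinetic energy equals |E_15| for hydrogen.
1.4585e+05 m/s (or 0.0486% of c)

The binding energy at n = 15 for hydrogen is:
E_15 = -13.6057/15² = -0.060469778 eV
|E_15| = 0.060469778 eV

Convert to Joules:
KE = 0.060469778 eV × (1.602177 × 10⁻¹⁹ J/eV) = 9.688329e-21 J

Using KE = ½mv²:
v = √(2·KE/m_e)
v = √(2 × 9.688329e-21 J / 9.10938 × 10⁻³¹ kg)
v = 1.4585e+05 m/s

This is approximately 0.0486% the speed of light.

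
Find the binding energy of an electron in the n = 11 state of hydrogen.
0.112444 eV

The ionization energy is the energy needed to remove the electron completely (n → ∞).

For hydrogen, E_n = -13.6057 eV / n².

At n = 11: E_11 = -13.6057 / 11² = -0.112443802 eV
At n = ∞: E_∞ = 0 eV

Ionization energy = E_∞ - E_11 = 0 - (-0.112443802) = 0.112443802 eV
Ionization energy ≈ 0.112444 eV

This is also called the binding energy of the electron in state n = 11.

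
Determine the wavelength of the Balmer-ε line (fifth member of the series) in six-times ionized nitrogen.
8.10 nm

The lines of a series are numbered from the longest wavelength (smallest ΔE) outward; the fifth line is the transition from n = n_f + 5 to n_f.
The Balmer series has all transitions ending at n_f = 2.

For N⁶⁺ (Z = 7), the fifth line (ε-line) is the jump from n = 7 to n = 2:
E_7 = -13.6057 × 7² / 7² = -13.6057 eV
E_2 = -13.6057 × 7² / 2² = -166.6698 eV
ΔE = E_7 - E_2 = 153.0641 eV

λ = hc/E = 1239.84 eV·nm / 153.0641 eV
λ = 8.10 nm

This is the ε-line of the Balmer series in N⁶⁺.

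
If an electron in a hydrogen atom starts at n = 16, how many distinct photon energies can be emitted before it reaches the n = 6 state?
55

The electron can occupy levels n = 6, 7, ..., 16 during de-excitation — that is m = 16 - 6 + 1 = 11 distinct levels.

The number of distinct spectral lines equals the number of ways to choose 2 of these m levels (each pair gives one possible emission transition):

Number of lines = m(m-1)/2 = 11×10/2 = 55

These correspond to all possible transitions between the 11 levels:
16 → 15, 16 → 14, 16 → 13, 16 → 12, 16 → 11, 16 → 10, 16 → 9, 16 → 8...

Each transition produces a photon with a unique energy (and thus wavelength). This count does not depend on Z.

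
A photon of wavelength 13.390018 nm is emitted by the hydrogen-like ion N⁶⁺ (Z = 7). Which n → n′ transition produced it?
n = 3 → n = 2

First, find the photon energy from the wavelength (hc = 1239.84 eV·nm):
E = hc/λ = 1239.84 eV·nm / 13.390018 nm = 92.594349 eV

The energy levels of N⁶⁺ satisfy E_n = -13.6057 × 7² / n² eV, so an emission n_i → n_f releases
ΔE = 13.6057 × 7² × (1/n_f² − 1/n_i²) eV.

Setting ΔE equal to the photon energy:
1/n_f² − 1/n_i² = 92.594349 / (13.6057 × 7²) = 0.13888889

Since 1/n_i² must be positive, we need 1/n_f² > 0.13888889, i.e. n_f ≤ 2. For each allowed n_f, solve n_i = (1/n_f² − 0.13888889)^(−1/2) and check whether it is a whole number:
  n_f = 1: 1/n_i² = 1.00000000 − 0.13888889 = 0.86111111 → n_i = 1.078  (not an integer) ✗
  n_f = 2: 1/n_i² = 0.25000000 − 0.13888889 = 0.11111111 → n_i = 3.000  → integer, n_i = 3 ✓

Only n_f = 2 gives an integer upper level, n_i = 3.

The transition is from n = 3 to n = 2 (emission).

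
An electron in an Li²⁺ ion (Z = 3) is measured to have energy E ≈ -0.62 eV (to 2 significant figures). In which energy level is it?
n = 14

The exact energy levels follow E_n = -13.6057 Z² / n² eV with Z = 3.

The measured value (-0.62 eV) is reported to only 2 significant figures, so we must test candidate n values and see which one matches to that precision.

Candidate energies:
  n = 12:  E = -13.6057 × 3² / 12² = -0.85036 eV
  n = 13:  E = -13.6057 × 3² / 13² = -0.72456 eV
  n = 14:  E = -13.6057 × 3² / 14² = -0.62475 eV  ← matches
  n = 15:  E = -13.6057 × 3² / 15² = -0.54423 eV
  n = 16:  E = -13.6057 × 3² / 16² = -0.47833 eV

Checking against the measurement of -0.62 eV (2 sig figs), only n = 14 agrees:
E_14 = -0.62475 eV, which rounds to -0.62 eV ✓

Therefore n = 14.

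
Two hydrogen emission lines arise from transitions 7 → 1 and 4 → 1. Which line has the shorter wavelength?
7 → 1

Calculate the energy for each transition:

Transition 7 → 1:
ΔE₁ = |E_1 - E_7| = |-13.6057/1² - (-13.6057/7²)|
ΔE₁ = |-13.605700000000 - (-0.277667346939)| = 13.328032653 eV

Transition 4 → 1:
ΔE₂ = |E_1 - E_4| = |-13.6057/1² - (-13.6057/4²)|
ΔE₂ = |-13.605700000000 - (-0.850356250000)| = 12.755343750 eV

Since 13.328032653 eV > 12.755343750 eV, the transition 7 → 1 emits the more energetic photon.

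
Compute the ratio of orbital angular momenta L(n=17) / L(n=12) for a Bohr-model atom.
1.416667

In the Bohr model, L_n = nℏ, so the ratio is purely the ratio of quantum numbers:

L_17/L_12 = 17ℏ / 12ℏ = 17/12 = 1.416667

The angular momentum scales linearly with n.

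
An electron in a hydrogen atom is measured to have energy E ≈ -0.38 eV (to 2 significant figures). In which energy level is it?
n = 6

The exact energy levels follow E_n = -13.6057 eV / n².

The measured value (-0.38 eV) is reported to only 2 significant figures, so we must test candidate n values and see which one matches to that precision.

Candidate energies:
  n = 4:  E = -13.6057/4² = -0.85036 eV
  n = 5:  E = -13.6057/5² = -0.54423 eV
  n = 6:  E = -13.6057/6² = -0.37794 eV  ← matches
  n = 7:  E = -13.6057/7² = -0.27767 eV
  n = 8:  E = -13.6057/8² = -0.21259 eV

Checking against the measurement of -0.38 eV (2 sig figs), only n = 6 agrees:
E_6 = -0.37794 eV, which rounds to -0.38 eV ✓

Therefore n = 6.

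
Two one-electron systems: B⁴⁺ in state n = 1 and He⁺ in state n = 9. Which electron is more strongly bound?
B⁴⁺ at n = 1 (E = -340.14250 eV)

Using E_n = -13.6057 Z² / n² eV:

B⁴⁺ (Z = 5) at n = 1:
E = -13.6057 × 5² / 1² = -13.6057 × 25 / 1 = -340.14250000 eV

He⁺ (Z = 2) at n = 9:
E = -13.6057 × 2² / 9² = -13.6057 × 4 / 81 = -0.67188642 eV

Since -340.14250000 eV < -0.67188642 eV,
B⁴⁺ at n = 1 is more tightly bound (requires more energy to ionize).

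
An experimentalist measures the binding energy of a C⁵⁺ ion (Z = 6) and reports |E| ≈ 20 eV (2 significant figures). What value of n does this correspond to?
n = 5

The exact energy levels follow E_n = -13.6057 Z² / n² eV with Z = 6.

The measured value (-20 eV) is reported to only 2 significant figures, so we must test candidate n values and see which one matches to that precision.

Candidate energies:
  n = 3:  E = -13.6057 × 6² / 3² = -54.42280 eV
  n = 4:  E = -13.6057 × 6² / 4² = -30.61283 eV
  n = 5:  E = -13.6057 × 6² / 5² = -19.59221 eV  ← matches
  n = 6:  E = -13.6057 × 6² / 6² = -13.60570 eV
  n = 7:  E = -13.6057 × 6² / 7² = -9.99602 eV

Checking against the measurement of -20 eV (2 sig figs), only n = 5 agrees:
E_5 = -19.59221 eV, which rounds to -20 eV ✓

Therefore n = 5.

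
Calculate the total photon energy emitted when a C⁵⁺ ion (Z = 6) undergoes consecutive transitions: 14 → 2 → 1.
487.30619 eV

The energy levels of C⁵⁺ are E_n = -13.6057 × 6² / n² eV.

First transition (14 → 2):
ΔE₁ = |E_2 - E_14|
ΔE₁ = |-122.45130000000 - (-2.49900612245)| = 119.95229388 eV

Second transition (2 → 1):
ΔE₂ = |E_1 - E_2|
ΔE₂ = |-489.80520000000 - (-122.45130000000)| = 367.35390000 eV

Total energy released:
E_total = ΔE₁ + ΔE₂ = 119.95229388 + 367.35390000 = 487.30619 eV

Note: This equals the direct transition 14 → 1: 487.30619 eV ✓
Energy is conserved regardless of the path taken.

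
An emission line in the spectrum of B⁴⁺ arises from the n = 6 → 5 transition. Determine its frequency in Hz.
1.0052e+15 Hz

First, find the transition energy:
E_6 = -13.6057 × 5² / 6² = -9.4484028 eV
E_5 = -13.6057 × 5² / 5² = -13.6057000 eV
|ΔE| = |E_5 - E_6| = 4.1572972 eV

Convert to Joules: E = 4.1572972 eV × (1.602177 × 10⁻¹⁹ J/eV) = 6.660726e-19 J

Using E = hf:
f = E/h = 6.660726e-19 J / (6.62607 × 10⁻³⁴ J·s)
f = 1.0052e+15 Hz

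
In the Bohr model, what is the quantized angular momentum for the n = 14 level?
1.4764e-33 J·s (or 14ℏ)

In the Bohr model, angular momentum is quantized:
L = nℏ

where ℏ = h/(2π) = 1.054572e-34 J·s

For n = 14:
L = 14 × 1.054572e-34 J·s
L = 1.4764e-33 J·s

This can also be written as L = 14ℏ.
The angular momentum is an integer multiple of the reduced Planck constant.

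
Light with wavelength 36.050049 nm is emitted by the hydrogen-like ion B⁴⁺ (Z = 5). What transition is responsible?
n = 10 → n = 3

First, find the photon energy from the wavelength (hc = 1239.84 eV·nm):
E = hc/λ = 1239.84 eV·nm / 36.050049 nm = 34.392186 eV

The energy levels of B⁴⁺ satisfy E_n = -13.6057 × 5² / n² eV, so an emission n_i → n_f releases
ΔE = 13.6057 × 5² × (1/n_f² − 1/n_i²) eV.

Setting ΔE equal to the photon energy:
1/n_f² − 1/n_i² = 34.392186 / (13.6057 × 5²) = 0.10111111

Since 1/n_i² must be positive, we need 1/n_f² > 0.10111111, i.e. n_f ≤ 3. For each allowed n_f, solve n_i = (1/n_f² − 0.10111111)^(−1/2) and check whether it is a whole number:
  n_f = 1: 1/n_i² = 1.00000000 − 0.10111111 = 0.89888889 → n_i = 1.055  (not an integer) ✗
  n_f = 2: 1/n_i² = 0.25000000 − 0.10111111 = 0.14888889 → n_i = 2.592  (not an integer) ✗
  n_f = 3: 1/n_i² = 0.11111111 − 0.10111111 = 0.01000000 → n_i = 10.000  → integer, n_i = 10 ✓

Only n_f = 3 gives an integer upper level, n_i = 10.

The transition is from n = 10 to n = 3 (emission).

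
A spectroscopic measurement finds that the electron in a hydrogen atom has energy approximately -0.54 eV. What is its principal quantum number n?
n = 5

The exact energy levels follow E_n = -13.6057 eV / n².

The measured value (-0.54 eV) is reported to only 2 significant figures, so we must test candidate n values and see which one matches to that precision.

Candidate energies:
  n = 3:  E = -13.6057/3² = -1.51174 eV
  n = 4:  E = -13.6057/4² = -0.85036 eV
  n = 5:  E = -13.6057/5² = -0.54423 eV  ← matches
  n = 6:  E = -13.6057/6² = -0.37794 eV
  n = 7:  E = -13.6057/7² = -0.27767 eV

Checking against the measurement of -0.54 eV (2 sig figs), only n = 5 agrees:
E_5 = -0.54423 eV, which rounds to -0.54 eV ✓

Therefore n = 5.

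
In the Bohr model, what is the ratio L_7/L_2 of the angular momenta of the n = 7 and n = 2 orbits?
3.500

In the Bohr model, L_n = nℏ, so the ratio is purely the ratio of quantum numbers:

L_7/L_2 = 7ℏ / 2ℏ = 7/2 = 3.500

The angular momentum scales linearly with n.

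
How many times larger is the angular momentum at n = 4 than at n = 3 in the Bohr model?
1.3333

In the Bohr model, L_n = nℏ, so the ratio is purely the ratio of quantum numbers:

L_4/L_3 = 4ℏ / 3ℏ = 4/3 = 1.3333

The angular momentum scales linearly with n.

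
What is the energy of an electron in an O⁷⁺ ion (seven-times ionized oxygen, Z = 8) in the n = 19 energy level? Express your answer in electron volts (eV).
-2.41209 eV

The energy levels of a hydrogen-like atom are given by:
E_n = -13.6057 Z² / n² eV  (with Z = 8 for O⁷⁺)

For n = 19:
E_19 = -13.6057 × 8² / 19²
E_19 = -13.6057 × 64 / 361
E_19 = -2.41209 eV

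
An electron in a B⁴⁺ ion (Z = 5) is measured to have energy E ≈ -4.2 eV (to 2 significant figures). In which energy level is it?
n = 9

The exact energy levels follow E_n = -13.6057 Z² / n² eV with Z = 5.

The measured value (-4.2 eV) is reported to only 2 significant figures, so we must test candidate n values and see which one matches to that precision.

Candidate energies:
  n = 7:  E = -13.6057 × 5² / 7² = -6.94168 eV
  n = 8:  E = -13.6057 × 5² / 8² = -5.31473 eV
  n = 9:  E = -13.6057 × 5² / 9² = -4.19929 eV  ← matches
  n = 10:  E = -13.6057 × 5² / 10² = -3.40143 eV
  n = 11:  E = -13.6057 × 5² / 11² = -2.81110 eV

Checking against the measurement of -4.2 eV (2 sig figs), only n = 9 agrees:
E_9 = -4.19929 eV, which rounds to -4.2 eV ✓

Therefore n = 9.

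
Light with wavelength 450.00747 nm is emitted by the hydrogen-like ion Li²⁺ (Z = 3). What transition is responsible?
n = 5 → n = 4

First, find the photon energy from the wavelength (hc = 1239.84 eV·nm):
E = hc/λ = 1239.84 eV·nm / 450.00747 nm = 2.7551543 eV

The energy levels of Li²⁺ satisfy E_n = -13.6057 × 3² / n² eV, so an emission n_i → n_f releases
ΔE = 13.6057 × 3² × (1/n_f² − 1/n_i²) eV.

Setting ΔE equal to the photon energy:
1/n_f² − 1/n_i² = 2.7551543 / (13.6057 × 3²) = 0.022500000

Since 1/n_i² must be positive, we need 1/n_f² > 0.022500000, i.e. n_f ≤ 6. For each allowed n_f, solve n_i = (1/n_f² − 0.022500000)^(−1/2) and check whether it is a whole number:
  n_f = 1: 1/n_i² = 1.000000000 − 0.022500000 = 0.977500000 → n_i = 1.011  (not an integer) ✗
  n_f = 2: 1/n_i² = 0.250000000 − 0.022500000 = 0.227500000 → n_i = 2.097  (not an integer) ✗
  n_f = 3: 1/n_i² = 0.111111111 − 0.022500000 = 0.088611111 → n_i = 3.359  (not an integer) ✗
  n_f = 4: 1/n_i² = 0.062500000 − 0.022500000 = 0.040000000 → n_i = 5.000  → integer, n_i = 5 ✓
  n_f = 5: 1/n_i² = 0.040000000 − 0.022500000 = 0.017500000 → n_i = 7.559  (not an integer) ✗
  n_f = 6: 1/n_i² = 0.027777778 − 0.022500000 = 0.005277778 → n_i = 13.765  (not an integer) ✗

Only n_f = 4 gives an integer upper level, n_i = 5.

The transition is from n = 5 to n = 4 (emission).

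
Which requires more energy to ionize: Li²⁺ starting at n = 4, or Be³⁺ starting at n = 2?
Be³⁺ at n = 2 (E = -54.42280 eV)

Using E_n = -13.6057 Z² / n² eV:

Li²⁺ (Z = 3) at n = 4:
E = -13.6057 × 3² / 4² = -13.6057 × 9 / 16 = -7.65320625 eV

Be³⁺ (Z = 4) at n = 2:
E = -13.6057 × 4² / 2² = -13.6057 × 16 / 4 = -54.42280000 eV

Since -54.42280000 eV < -7.65320625 eV,
Be³⁺ at n = 2 is more tightly bound (requires more energy to ionize).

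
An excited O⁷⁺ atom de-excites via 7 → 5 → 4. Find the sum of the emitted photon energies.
36.65 eV

The energy levels of O⁷⁺ are E_n = -13.6057 × 8² / n² eV.

First transition (7 → 5):
ΔE₁ = |E_5 - E_7|
ΔE₁ = |-34.83059200 - (-17.77071020)| = 17.05988 eV

Second transition (5 → 4):
ΔE₂ = |E_4 - E_5|
ΔE₂ = |-54.42280000 - (-34.83059200)| = 19.59221 eV

Total energy released:
E_total = ΔE₁ + ΔE₂ = 17.05988 + 19.59221 = 36.65 eV

Note: This equals the direct transition 7 → 4: 36.65 eV ✓
Energy is conserved regardless of the path taken.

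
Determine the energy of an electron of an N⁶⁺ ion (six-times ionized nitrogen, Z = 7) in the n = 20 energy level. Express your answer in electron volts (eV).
-1.6667 eV

The energy levels of a hydrogen-like atom are given by:
E_n = -13.6057 Z² / n² eV  (with Z = 7 for N⁶⁺)

For n = 20:
E_20 = -13.6057 × 7² / 20²
E_20 = -13.6057 × 49 / 400
E_20 = -1.6667 eV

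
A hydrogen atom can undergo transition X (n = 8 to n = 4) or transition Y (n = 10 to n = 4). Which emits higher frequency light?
10 → 4

Calculate the energy for each transition:

Transition 8 → 4:
ΔE₁ = |E_4 - E_8| = |-13.6057/4² - (-13.6057/8²)|
ΔE₁ = |-0.85035625000 - (-0.21258906250)| = 0.63776719 eV

Transition 10 → 4:
ΔE₂ = |E_4 - E_10| = |-13.6057/4² - (-13.6057/10²)|
ΔE₂ = |-0.85035625000 - (-0.13605700000)| = 0.71429925 eV

Since 0.71429925 eV > 0.63776719 eV, the transition 10 → 4 emits the more energetic photon.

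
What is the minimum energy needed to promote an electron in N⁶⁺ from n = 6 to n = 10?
11.85 eV

The energy levels of a hydrogen-like atom are E_n = -13.6057 Z² eV / n².

Energy at n = 6: E_6 = -13.6057 × 7² / 6² = -18.51887 eV
Energy at n = 10: E_10 = -13.6057 × 7² / 10² = -6.66679 eV

The excitation energy is the difference:
ΔE = E_10 - E_6
ΔE = -6.66679 - (-18.51887)
ΔE = 11.85 eV

Since this is positive, energy must be absorbed (photon absorption).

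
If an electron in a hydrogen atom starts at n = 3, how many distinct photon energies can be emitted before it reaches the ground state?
3

The electron can occupy levels n = 1, 2, ..., 3 during de-excitation — that is m = 3 - 1 + 1 = 3 distinct levels.

The number of distinct spectral lines equals the number of ways to choose 2 of these m levels (each pair gives one possible emission transition):

Number of lines = m(m-1)/2 = 3×2/2 = 3

These correspond to all possible transitions between the 3 levels:
3 → 2, 3 → 1, 2 → 1

Each transition produces a photon with a unique energy (and thus wavelength). This count does not depend on Z.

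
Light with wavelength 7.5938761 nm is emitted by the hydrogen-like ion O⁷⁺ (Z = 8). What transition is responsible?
n = 4 → n = 2

First, find the photon energy from the wavelength (hc = 1239.84 eV·nm):
E = hc/λ = 1239.84 eV·nm / 7.5938761 nm = 163.26840 eV

The energy levels of O⁷⁺ satisfy E_n = -13.6057 × 8² / n² eV, so an emission n_i → n_f releases
ΔE = 13.6057 × 8² × (1/n_f² − 1/n_i²) eV.

Setting ΔE equal to the photon energy:
1/n_f² − 1/n_i² = 163.26840 / (13.6057 × 8²) = 0.18750000

Since 1/n_i² must be positive, we need 1/n_f² > 0.18750000, i.e. n_f ≤ 2. For each allowed n_f, solve n_i = (1/n_f² − 0.18750000)^(−1/2) and check whether it is a whole number:
  n_f = 1: 1/n_i² = 1.00000000 − 0.18750000 = 0.81250000 → n_i = 1.109  (not an integer) ✗
  n_f = 2: 1/n_i² = 0.25000000 − 0.18750000 = 0.06250000 → n_i = 4.000  → integer, n_i = 4 ✓

Only n_f = 2 gives an integer upper level, n_i = 4.

The transition is from n = 4 to n = 2 (emission).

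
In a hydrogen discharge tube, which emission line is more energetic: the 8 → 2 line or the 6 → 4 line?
8 → 2

Calculate the energy for each transition:

Transition 8 → 2:
ΔE₁ = |E_2 - E_8| = |-13.6057/2² - (-13.6057/8²)|
ΔE₁ = |-3.401425000000 - (-0.212589062500)| = 3.188835938 eV

Transition 6 → 4:
ΔE₂ = |E_4 - E_6| = |-13.6057/4² - (-13.6057/6²)|
ΔE₂ = |-0.850356250000 - (-0.377936111111)| = 0.472420139 eV

Since 3.188835938 eV > 0.472420139 eV, the transition 8 → 2 emits the more energetic photon.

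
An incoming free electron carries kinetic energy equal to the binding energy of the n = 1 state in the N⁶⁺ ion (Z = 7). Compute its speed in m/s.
1.53138e+07 m/s (or 5.108% of c)

The binding energy at n = 1 for N⁶⁺ is:
E_1 = -13.6057 × 7²/1² = -666.679300 eV
|E_1| = 666.679300 eV

Convert to Joules:
KE = 666.679300 eV × (1.602177 × 10⁻¹⁹ J/eV) = 1.0681382e-16 J

Using KE = ½mv²:
v = √(2·KE/m_e)
v = √(2 × 1.0681382e-16 J / 9.10938 × 10⁻³¹ kg)
v = 1.53138e+07 m/s

This is approximately 5.108% the speed of light.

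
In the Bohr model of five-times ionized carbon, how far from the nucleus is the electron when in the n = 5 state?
0.2205 nm (or 2.2049 Å)

The Bohr radius formula is:
r_n = n² a₀ / Z

where a₀ = 0.0529177 nm is the Bohr radius.

For C⁵⁺ (Z = 6) at n = 5:
r_5 = 5² × 0.0529177 nm / 6
r_5 = 25 × 0.0529177 nm / 6
r_5 = 1.32294 nm / 6
r_5 = 0.2205 nm

The electron orbits at approximately 0.2205 nm from the nucleus.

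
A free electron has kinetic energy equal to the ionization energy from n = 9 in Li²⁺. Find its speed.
7.292e+05 m/s (or 0.2432% of c)

The binding energy at n = 9 for Li²⁺ is:
E_9 = -13.6057 × 3²/9² = -1.511744 eV
|E_9| = 1.511744 eV

Convert to Joules:
KE = 1.511744 eV × (1.602177 × 10⁻¹⁹ J/eV) = 2.42208e-19 J

Using KE = ½mv²:
v = √(2·KE/m_e)
v = √(2 × 2.42208e-19 J / 9.10938 × 10⁻³¹ kg)
v = 7.292e+05 m/s

This is approximately 0.2432% the speed of light.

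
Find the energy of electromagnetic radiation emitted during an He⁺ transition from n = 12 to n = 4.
3.023 eV

The energy levels are E_n = -13.6057 Z² eV / n².

Energy at n = 12: E_12 = -13.6057 × 2² / 12² = -0.377936 eV
Energy at n = 4: E_4 = -13.6057 × 2² / 4² = -3.401425 eV

For emission (electron falling to lower state), the photon energy is:
E_photon = E_12 - E_4 = |-0.377936 - (-3.401425)|
E_photon = 3.023 eV

This energy is carried away by the emitted photon.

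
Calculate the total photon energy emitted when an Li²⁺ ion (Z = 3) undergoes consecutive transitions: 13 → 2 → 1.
121.7267 eV

The energy levels of Li²⁺ are E_n = -13.6057 × 3² / n² eV.

First transition (13 → 2):
ΔE₁ = |E_2 - E_13|
ΔE₁ = |-30.6128250000 - (-0.7245639053)| = 29.8882611 eV

Second transition (2 → 1):
ΔE₂ = |E_1 - E_2|
ΔE₂ = |-122.4513000000 - (-30.6128250000)| = 91.8384750 eV

Total energy released:
E_total = ΔE₁ + ΔE₂ = 29.8882611 + 91.8384750 = 121.7267 eV

Note: This equals the direct transition 13 → 1: 121.7267 eV ✓
Energy is conserved regardless of the path taken.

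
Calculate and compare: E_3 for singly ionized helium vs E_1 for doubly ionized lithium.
Li²⁺ at n = 1 (E = -122.45130 eV)

Using E_n = -13.6057 Z² / n² eV:

He⁺ (Z = 2) at n = 3:
E = -13.6057 × 2² / 3² = -13.6057 × 4 / 9 = -6.04697778 eV

Li²⁺ (Z = 3) at n = 1:
E = -13.6057 × 3² / 1² = -13.6057 × 9 / 1 = -122.45130000 eV

Since -122.45130000 eV < -6.04697778 eV,
Li²⁺ at n = 1 is more tightly bound (requires more energy to ionize).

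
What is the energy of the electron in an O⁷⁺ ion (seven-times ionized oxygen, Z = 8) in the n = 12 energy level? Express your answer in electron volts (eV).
-6.05 eV

The energy levels of a hydrogen-like atom are given by:
E_n = -13.6057 Z² / n² eV  (with Z = 8 for O⁷⁺)

For n = 12:
E_12 = -13.6057 × 8² / 12²
E_12 = -13.6057 × 64 / 144
E_12 = -6.05 eV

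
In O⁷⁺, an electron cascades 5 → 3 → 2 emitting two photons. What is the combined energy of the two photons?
182.860608 eV

The energy levels of O⁷⁺ are E_n = -13.6057 × 8² / n² eV.

First transition (5 → 3):
ΔE₁ = |E_3 - E_5|
ΔE₁ = |-96.751644444444 - (-34.830592000000)| = 61.921052444 eV

Second transition (3 → 2):
ΔE₂ = |E_2 - E_3|
ΔE₂ = |-217.691200000000 - (-96.751644444444)| = 120.939555556 eV

Total energy released:
E_total = ΔE₁ + ΔE₂ = 61.921052444 + 120.939555556 = 182.860608 eV

Note: This equals the direct transition 5 → 2: 182.860608 eV ✓
Energy is conserved regardless of the path taken.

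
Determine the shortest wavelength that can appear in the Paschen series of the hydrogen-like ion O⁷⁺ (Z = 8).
12.81 nm

The series limit corresponds to the transition from n = ∞ to n = 3.
This is the highest energy (shortest wavelength) transition in the Paschen series.

E_∞ = 0 eV
E_3 = -13.6057 × 8² / 3² = -96.7516 eV

Energy at series limit:
ΔE = E_∞ - E_3 = 0 - (-96.7516) = 96.7516 eV
λ = hc/E = 1239.84 eV·nm / 96.7516 eV = 12.81 nm

This energy equals the ionization energy from the n = 3 state of O⁷⁺.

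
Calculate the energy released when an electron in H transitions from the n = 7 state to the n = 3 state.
1.2341 eV

The energy levels are E_n = -13.6057 eV / n².

Energy at n = 7: E_7 = -13.6057 / 7² = -0.2776673 eV
Energy at n = 3: E_3 = -13.6057 / 3² = -1.5117444 eV

For emission (electron falling to lower state), the photon energy is:
E_photon = E_7 - E_3 = |-0.2776673 - (-1.5117444)|
E_photon = 1.2341 eV

This energy is carried away by the emitted photon.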